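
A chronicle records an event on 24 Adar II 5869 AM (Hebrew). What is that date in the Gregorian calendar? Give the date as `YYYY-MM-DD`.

Both dates share Julian Day Number 2491442; in the Gregorian calendar that is 27 March 2109 CE.

2109-03-27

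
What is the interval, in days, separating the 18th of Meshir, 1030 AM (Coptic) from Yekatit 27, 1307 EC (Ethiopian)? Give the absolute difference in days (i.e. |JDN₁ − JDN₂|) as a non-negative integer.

JDN of the first date = 2201039.
JDN of the second date = 2201413.
|2201413 − 2201039| = 374.

374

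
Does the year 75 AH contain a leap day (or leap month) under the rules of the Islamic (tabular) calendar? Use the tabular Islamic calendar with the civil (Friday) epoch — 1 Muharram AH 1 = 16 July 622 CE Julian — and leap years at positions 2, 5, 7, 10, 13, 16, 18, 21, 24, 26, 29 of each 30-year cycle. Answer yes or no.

no

Year 75 AH is year 15 of its 30-year cycle; leap positions are 2, 5, 7, 10, 13, 16, 18, 21, 24, 26, 29, so it is a common year (354 days).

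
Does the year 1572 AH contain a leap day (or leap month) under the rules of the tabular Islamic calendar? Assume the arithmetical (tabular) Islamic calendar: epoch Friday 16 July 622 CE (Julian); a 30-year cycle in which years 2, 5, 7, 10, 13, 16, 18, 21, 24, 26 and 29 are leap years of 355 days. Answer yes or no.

no

Year 1572 AH is year 12 of its 30-year cycle; leap positions are 2, 5, 7, 10, 13, 16, 18, 21, 24, 26, 29, so it is a common year (354 days).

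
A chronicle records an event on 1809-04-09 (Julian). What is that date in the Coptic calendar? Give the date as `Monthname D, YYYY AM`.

Both dates share Julian Day Number 2381894; in the Coptic calendar that is 14 Parmouti 1525 AM.

Parmouti 14, 1525 AM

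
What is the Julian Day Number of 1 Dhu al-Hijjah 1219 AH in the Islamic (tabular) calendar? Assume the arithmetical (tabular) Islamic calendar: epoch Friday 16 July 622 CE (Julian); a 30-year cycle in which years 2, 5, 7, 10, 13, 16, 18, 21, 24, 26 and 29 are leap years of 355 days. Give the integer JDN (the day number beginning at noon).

In the Gregorian calendar the same day is 3 March 1805.
JDN 2451545 is 1 January 2000 CE (Gregorian); the target day is −71161 days from there, so JDN = 2380384.

2380384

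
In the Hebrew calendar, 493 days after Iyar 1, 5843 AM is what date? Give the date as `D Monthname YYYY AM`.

23 Av 5844 AM

The starting date is JDN 2481969; 2481969 + 493 = 2482462.
JDN 2482462 corresponds to 23 Av 5844 AM.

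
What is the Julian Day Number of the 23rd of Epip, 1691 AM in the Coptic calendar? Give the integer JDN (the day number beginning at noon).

Equivalently 30 July 1975 (Gregorian).
JDN 2451545 is 1 January 2000 CE (Gregorian); the target day is −8921 days from there, so JDN = 2442624.

2442624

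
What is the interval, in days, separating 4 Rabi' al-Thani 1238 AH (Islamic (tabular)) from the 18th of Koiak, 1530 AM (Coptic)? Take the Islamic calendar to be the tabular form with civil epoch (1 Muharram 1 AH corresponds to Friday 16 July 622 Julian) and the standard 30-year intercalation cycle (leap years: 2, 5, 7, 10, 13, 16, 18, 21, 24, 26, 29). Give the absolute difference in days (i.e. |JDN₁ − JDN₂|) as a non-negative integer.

First date → JDN 2386884; second date → JDN 2383604.
The interval is |2386884 − 2383604| = 3280 days.

3280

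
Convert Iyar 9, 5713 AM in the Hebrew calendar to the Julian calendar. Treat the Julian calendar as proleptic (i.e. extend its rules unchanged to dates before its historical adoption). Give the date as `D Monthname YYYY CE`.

11 April 1953 CE

The source date corresponds to 24 April 1953 in the Gregorian calendar (JDN 2434492).
That day falls on 11 April 1953 CE in the Julian calendar.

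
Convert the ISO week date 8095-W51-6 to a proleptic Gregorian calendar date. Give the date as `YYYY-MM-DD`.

ISO week 1 of 8095 is the week containing the first Thursday of 8095.
Week 51, day 6 (Saturday) lands on 8095-12-24.

8095-12-24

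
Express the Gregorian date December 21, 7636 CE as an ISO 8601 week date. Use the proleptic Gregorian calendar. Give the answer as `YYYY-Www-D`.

7636-W51-7

The weekday is Sunday (ISO weekday 7).
That Sunday belongs to ISO week 51 of ISO year 7636.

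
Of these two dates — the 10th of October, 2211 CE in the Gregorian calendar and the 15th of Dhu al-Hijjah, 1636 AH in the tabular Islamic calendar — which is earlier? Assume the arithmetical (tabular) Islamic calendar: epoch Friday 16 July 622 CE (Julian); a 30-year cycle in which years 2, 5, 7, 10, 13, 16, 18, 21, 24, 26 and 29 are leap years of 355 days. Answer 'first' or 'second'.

First date → JDN 2528893; second date → JDN 2528168.
JDN 2528168 < JDN 2528893, so the second date is earlier.

second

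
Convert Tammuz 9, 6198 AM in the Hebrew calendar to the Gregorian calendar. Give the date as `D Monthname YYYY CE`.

Both dates share Julian Day Number 2611704; in the Gregorian calendar that is 2 July 2438 CE.

2 July 2438 CE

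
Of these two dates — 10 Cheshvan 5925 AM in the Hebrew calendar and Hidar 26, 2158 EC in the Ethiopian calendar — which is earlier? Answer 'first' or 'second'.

The two dates have Julian Day Numbers 2511744 and 2512150 respectively.
Since 2511744 < 2512150, the first date comes first.

first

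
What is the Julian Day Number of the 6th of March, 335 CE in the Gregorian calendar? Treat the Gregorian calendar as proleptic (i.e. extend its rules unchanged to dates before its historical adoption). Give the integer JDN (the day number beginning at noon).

1843480

JDN 2299161 is 15 October 1582 CE (Gregorian); the target day is −455681 days from there, so JDN = 1843480.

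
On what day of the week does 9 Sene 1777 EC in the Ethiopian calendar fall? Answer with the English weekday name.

Tuesday

In the Gregorian calendar this is 14 June 1785 (JDN 2373183).
2373183 ≡ 1 (mod 7); counting from Monday = 0 gives Tuesday.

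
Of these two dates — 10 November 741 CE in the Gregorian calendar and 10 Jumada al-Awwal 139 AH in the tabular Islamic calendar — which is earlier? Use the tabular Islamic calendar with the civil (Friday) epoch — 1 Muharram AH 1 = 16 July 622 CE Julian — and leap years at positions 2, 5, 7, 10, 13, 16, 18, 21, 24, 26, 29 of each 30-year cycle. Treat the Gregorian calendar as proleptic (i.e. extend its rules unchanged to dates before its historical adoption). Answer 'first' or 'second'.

First date → JDN 1992018; second date → JDN 1997470.
JDN 1992018 < JDN 1997470, so the first date is earlier.

first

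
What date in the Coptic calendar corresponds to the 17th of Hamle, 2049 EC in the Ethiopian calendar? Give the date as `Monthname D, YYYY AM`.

Julian Day Number of the source date = 2472569.
Converting JDN 2472569 to the Coptic calendar gives 17 Epip 1773 AM.

Epip 17, 1773 AM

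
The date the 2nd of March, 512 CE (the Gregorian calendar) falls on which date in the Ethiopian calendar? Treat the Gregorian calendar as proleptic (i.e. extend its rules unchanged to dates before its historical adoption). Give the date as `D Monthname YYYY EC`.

Julian Day Number of the source date = 1908125.
Converting JDN 1908125 to the Ethiopian calendar gives 4 Megabit 504 EC.

4 Megabit 504 EC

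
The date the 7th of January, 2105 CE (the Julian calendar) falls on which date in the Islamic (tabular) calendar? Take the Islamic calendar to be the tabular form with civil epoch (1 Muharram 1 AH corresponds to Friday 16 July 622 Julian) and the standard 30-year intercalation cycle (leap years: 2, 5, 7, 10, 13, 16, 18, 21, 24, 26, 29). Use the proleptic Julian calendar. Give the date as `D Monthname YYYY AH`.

5 Muharram 1529 AH

The source date corresponds to 21 January 2105 in the Gregorian calendar (JDN 2489916).
That day falls on 5 Muharram 1529 AH in the tabular Islamic calendar.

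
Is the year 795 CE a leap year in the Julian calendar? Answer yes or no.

795 mod 4 = 3, so it is a common year in the Julian calendar.

no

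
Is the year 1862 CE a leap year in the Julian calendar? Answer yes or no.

no

1862 mod 4 = 2, so it is a common year in the Julian calendar.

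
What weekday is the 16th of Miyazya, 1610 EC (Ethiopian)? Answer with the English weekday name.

Saturday

This is JDN 2312133 (21 April 1618 Gregorian).
Since JDN mod 7 = 5 (0 = Monday), the day is Saturday.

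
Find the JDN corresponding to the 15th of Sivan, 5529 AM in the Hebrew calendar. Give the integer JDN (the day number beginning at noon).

In the Gregorian calendar the same day is 20 June 1769.
JDN 2451545 is 1 January 2000 CE (Gregorian); the target day is −84200 days from there, so JDN = 2367345.

2367345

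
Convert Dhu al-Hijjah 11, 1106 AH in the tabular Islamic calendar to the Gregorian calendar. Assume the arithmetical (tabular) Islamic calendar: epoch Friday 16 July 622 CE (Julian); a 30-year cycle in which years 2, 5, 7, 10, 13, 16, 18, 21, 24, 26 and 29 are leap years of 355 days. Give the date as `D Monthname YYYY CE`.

23 July 1695 CE

Both dates share Julian Day Number 2340350; in the Gregorian calendar that is 23 July 1695 CE.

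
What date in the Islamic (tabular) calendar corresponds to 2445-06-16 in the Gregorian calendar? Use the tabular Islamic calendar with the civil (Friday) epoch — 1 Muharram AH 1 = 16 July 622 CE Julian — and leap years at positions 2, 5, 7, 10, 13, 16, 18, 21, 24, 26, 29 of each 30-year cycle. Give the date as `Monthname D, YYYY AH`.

Both dates share Julian Day Number 2614245; in the tabular Islamic calendar that is 10 Dhu al-Qa'dah 1879 AH.

Dhu al-Qa'dah 10, 1879 AH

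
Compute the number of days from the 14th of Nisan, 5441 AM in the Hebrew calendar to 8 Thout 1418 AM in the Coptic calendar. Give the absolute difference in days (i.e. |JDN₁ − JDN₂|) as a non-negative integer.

7471

First date → JDN 2335125; second date → JDN 2342596.
The interval is |2335125 − 2342596| = 7471 days.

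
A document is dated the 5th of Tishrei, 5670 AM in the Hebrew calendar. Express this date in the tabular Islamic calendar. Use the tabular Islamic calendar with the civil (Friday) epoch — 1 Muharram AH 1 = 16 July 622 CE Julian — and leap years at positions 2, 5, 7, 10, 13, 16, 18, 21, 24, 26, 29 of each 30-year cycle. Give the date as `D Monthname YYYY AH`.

Julian Day Number of the source date = 2418570.
Converting JDN 2418570 to the tabular Islamic calendar gives 5 Ramadan 1327 AH.

5 Ramadan 1327 AH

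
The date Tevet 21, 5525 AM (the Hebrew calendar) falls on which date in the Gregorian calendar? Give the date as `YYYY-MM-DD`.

1765-01-14

Both dates share Julian Day Number 2365727; in the Gregorian calendar that is 14 January 1765 CE.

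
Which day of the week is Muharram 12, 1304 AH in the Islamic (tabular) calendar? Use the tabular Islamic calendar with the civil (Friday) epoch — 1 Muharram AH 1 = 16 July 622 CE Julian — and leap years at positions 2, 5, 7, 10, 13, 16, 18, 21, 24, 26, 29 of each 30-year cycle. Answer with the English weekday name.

Monday

This is JDN 2410191 (11 October 1886 Gregorian).
2410191 ≡ 0 (mod 7); counting from Monday = 0 gives Monday.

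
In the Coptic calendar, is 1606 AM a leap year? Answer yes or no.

1606 mod 4 = 2; in the Coptic calendar a year is leap when year mod 4 = 3, so it is a common year.

no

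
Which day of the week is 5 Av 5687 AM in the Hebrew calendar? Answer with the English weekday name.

Wednesday

This is JDN 2425096 (3 August 1927 Gregorian).
JDN 2425096 mod 7 = 2, and JDN 0 was a Monday, so this is a Wednesday.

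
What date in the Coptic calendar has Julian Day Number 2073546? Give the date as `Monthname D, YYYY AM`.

Tobi 27, 681 AM

The proleptic Gregorian equivalent of JDN 2073546 is 27 January 965.
In the Coptic calendar that day is Tobi 27, 681 AM.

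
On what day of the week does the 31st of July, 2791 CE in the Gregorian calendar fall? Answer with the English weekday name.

Wednesday

Since JDN mod 7 = 2 (0 = Monday), the day is Wednesday.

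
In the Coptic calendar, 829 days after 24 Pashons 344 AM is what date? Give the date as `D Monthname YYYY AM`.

3 Pi Kogi Enavot 346 AM

JDN of 24 Pashons 344 AM = 1950574.
1950574 + 829 = 1951403.
JDN 1951403 in the Coptic calendar is 3 Pi Kogi Enavot 346 AM.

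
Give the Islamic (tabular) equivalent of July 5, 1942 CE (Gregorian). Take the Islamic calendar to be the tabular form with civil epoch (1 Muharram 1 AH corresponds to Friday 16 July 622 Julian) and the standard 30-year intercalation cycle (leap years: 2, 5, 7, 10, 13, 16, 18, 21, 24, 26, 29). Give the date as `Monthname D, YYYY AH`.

Both dates share Julian Day Number 2430546; in the tabular Islamic calendar that is 20 Jumada al-Thani 1361 AH.

Jumada al-Thani 20, 1361 AH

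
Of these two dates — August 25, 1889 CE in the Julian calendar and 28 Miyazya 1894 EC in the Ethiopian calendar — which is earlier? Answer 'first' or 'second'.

first

First date → JDN 2411252; second date → JDN 2415876.
JDN 2411252 < JDN 2415876, so the first date is earlier.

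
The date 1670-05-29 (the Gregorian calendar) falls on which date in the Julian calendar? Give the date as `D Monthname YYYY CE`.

The Julian–Gregorian offset here is 10 days (Julian trailing).
29 May 1670 Gregorian − 10 days → 19 May 1670 Julian.

19 May 1670 CE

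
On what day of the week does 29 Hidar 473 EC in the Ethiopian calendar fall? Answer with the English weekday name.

Tuesday

This is JDN 1896707 (26 November 480 Gregorian).
1896707 ≡ 1 (mod 7); counting from Monday = 0 gives Tuesday.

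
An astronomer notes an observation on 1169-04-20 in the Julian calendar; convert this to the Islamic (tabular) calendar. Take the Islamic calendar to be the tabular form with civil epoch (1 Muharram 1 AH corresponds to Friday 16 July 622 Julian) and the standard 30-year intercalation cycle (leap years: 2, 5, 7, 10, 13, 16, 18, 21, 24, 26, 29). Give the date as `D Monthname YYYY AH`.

Both dates share Julian Day Number 2148145; in the tabular Islamic calendar that is 21 Rajab 564 AH.

21 Rajab 564 AH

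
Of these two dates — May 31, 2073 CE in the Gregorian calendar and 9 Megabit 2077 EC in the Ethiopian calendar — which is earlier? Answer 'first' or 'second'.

The two dates have Julian Day Numbers 2478359 and 2482668 respectively.
Since 2478359 < 2482668, the first date comes first.

first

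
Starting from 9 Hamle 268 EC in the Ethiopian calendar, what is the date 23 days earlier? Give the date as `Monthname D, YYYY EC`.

Sene 16, 268 EC

JDN of 9 Hamle 268 EC = 1822051.
1822051 − 23 = 1822028.
JDN 1822028 in the Ethiopian calendar is Sene 16, 268 EC.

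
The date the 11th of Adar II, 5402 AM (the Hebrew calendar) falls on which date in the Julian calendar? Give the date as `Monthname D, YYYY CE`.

March 3, 1642 CE

Both dates share Julian Day Number 2320860; in the Julian calendar that is 3 March 1642 CE.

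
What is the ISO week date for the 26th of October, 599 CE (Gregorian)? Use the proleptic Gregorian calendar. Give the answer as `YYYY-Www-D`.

0599-W43-6

The weekday is Saturday (ISO weekday 6).
That Saturday belongs to ISO week 43 of ISO year 599.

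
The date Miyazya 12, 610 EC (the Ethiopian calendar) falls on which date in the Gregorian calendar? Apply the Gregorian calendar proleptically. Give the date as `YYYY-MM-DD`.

Julian Day Number of the source date = 1946879.
Converting JDN 1946879 to the Gregorian calendar gives 10 April 618 CE.

0618-04-10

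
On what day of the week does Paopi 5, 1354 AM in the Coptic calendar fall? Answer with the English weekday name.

Monday

In the Gregorian calendar this is 12 October 1637 (JDN 2319247).
JDN 2319247 mod 7 = 0, and JDN 0 was a Monday, so this is a Monday.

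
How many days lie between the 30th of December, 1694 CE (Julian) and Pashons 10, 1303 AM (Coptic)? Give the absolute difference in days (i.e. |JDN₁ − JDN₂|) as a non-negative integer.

JDN of the first date = 2340155.
JDN of the second date = 2300834.
|2300834 − 2340155| = 39321.

39321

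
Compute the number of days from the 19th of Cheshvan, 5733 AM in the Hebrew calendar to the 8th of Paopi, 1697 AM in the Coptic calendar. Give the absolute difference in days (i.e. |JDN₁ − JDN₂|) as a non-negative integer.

JDN of the first date = 2441618.
JDN of the second date = 2444531.
|2444531 − 2441618| = 2913.

2913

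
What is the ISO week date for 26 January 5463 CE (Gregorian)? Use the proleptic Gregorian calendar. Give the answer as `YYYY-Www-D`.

5463-W05-1

The weekday is Monday (ISO weekday 1).
That Monday belongs to ISO week 5 of ISO year 5463.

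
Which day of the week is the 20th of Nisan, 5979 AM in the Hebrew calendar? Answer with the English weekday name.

Tuesday

In the Gregorian calendar this is 6 April 2219 (JDN 2531628).
JDN 2531628 mod 7 = 1, and JDN 0 was a Monday, so this is a Tuesday.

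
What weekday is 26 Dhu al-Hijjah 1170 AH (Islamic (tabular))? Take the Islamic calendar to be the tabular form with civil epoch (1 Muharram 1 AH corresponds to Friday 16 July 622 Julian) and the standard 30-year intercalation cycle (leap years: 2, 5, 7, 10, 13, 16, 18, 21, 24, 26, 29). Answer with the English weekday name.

In the Gregorian calendar this is 11 September 1757 (JDN 2363045).
2363045 ≡ 6 (mod 7); counting from Monday = 0 gives Sunday.

Sunday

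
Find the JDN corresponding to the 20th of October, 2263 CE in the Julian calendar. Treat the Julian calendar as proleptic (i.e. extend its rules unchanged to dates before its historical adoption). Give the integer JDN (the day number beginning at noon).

Equivalently 4 November 2263 (Gregorian).
JDN 2451545 is 1 January 2000 CE (Gregorian); the target day is +96366 days from there, so JDN = 2547911.

2547911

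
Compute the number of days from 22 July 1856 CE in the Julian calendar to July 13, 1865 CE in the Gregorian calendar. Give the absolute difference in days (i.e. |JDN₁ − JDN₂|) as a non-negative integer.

3266

First date → JDN 2399165; second date → JDN 2402431.
The interval is |2399165 − 2402431| = 3266 days.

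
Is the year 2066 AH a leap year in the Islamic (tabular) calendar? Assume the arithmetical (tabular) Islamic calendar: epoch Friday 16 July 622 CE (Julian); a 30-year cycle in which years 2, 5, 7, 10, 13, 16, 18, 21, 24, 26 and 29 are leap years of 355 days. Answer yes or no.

yes

Year 2066 AH is year 26 of its 30-year cycle; leap positions are 2, 5, 7, 10, 13, 16, 18, 21, 24, 26, 29, so it is a leap year (355 days).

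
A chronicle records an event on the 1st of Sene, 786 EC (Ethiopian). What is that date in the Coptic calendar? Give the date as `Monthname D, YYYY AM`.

Julian Day Number of the source date = 2011212.
Converting JDN 2011212 to the Coptic calendar gives 1 Paoni 510 AM.

Paoni 1, 510 AM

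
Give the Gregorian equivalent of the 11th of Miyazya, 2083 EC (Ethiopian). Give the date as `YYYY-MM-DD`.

2091-04-19

Both dates share Julian Day Number 2484891; in the Gregorian calendar that is 19 April 2091 CE.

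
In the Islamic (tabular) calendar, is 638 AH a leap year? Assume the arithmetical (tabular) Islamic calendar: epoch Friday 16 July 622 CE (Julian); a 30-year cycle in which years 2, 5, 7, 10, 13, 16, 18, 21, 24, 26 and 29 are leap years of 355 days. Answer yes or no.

Year 638 AH is year 8 of its 30-year cycle; leap positions are 2, 5, 7, 10, 13, 16, 18, 21, 24, 26, 29, so it is a common year (354 days).

no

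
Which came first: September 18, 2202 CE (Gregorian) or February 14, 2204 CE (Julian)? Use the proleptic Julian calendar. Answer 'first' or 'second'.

first

First date → JDN 2525584; second date → JDN 2526113.
JDN 2525584 < JDN 2526113, so the first date is earlier.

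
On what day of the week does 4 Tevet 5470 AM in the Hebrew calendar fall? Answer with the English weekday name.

In the Gregorian calendar this is 7 December 1709 (JDN 2345600).
JDN 2345600 mod 7 = 5, and JDN 0 was a Monday, so this is a Saturday.

Saturday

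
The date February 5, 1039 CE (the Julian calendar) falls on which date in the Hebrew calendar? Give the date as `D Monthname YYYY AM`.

8 Adar I 4799 AM

Julian Day Number of the source date = 2100588.
Converting JDN 2100588 to the Hebrew calendar gives 8 Adar I 4799 AM.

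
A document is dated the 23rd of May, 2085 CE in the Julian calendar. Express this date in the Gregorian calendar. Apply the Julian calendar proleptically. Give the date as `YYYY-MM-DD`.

2085-06-05

The Julian–Gregorian offset here is 13 days (Julian trailing).
23 May 2085 Julian + 13 days → 5 June 2085 Gregorian.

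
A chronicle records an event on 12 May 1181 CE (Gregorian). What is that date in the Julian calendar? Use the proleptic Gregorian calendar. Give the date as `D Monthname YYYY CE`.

5 May 1181 CE

The Julian–Gregorian offset here is 7 days (Julian trailing).
12 May 1181 Gregorian − 7 days → 5 May 1181 Julian.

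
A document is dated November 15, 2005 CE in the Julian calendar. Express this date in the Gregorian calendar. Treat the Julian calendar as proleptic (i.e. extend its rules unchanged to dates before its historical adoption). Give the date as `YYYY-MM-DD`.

2005-11-28

At this point the Julian calendar is 13 days behind the Gregorian.
15 November 2005 Julian + 13 days → 28 November 2005 Gregorian.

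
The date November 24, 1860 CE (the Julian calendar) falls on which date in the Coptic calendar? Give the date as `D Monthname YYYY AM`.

28 Hathor 1577 AM

The source date corresponds to 6 December 1860 in the Gregorian calendar (JDN 2400751).
That day falls on 28 Hathor 1577 AM in the Coptic calendar.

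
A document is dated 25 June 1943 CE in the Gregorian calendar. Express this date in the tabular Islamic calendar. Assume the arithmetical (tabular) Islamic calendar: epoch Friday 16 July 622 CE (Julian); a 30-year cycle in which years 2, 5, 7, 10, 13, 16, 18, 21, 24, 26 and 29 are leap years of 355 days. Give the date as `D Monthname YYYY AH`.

21 Jumada al-Thani 1362 AH

Both dates share Julian Day Number 2430901; in the tabular Islamic calendar that is 21 Jumada al-Thani 1362 AH.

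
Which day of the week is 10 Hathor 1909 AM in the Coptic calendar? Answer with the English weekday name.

In the Gregorian calendar this is 20 November 2192 (JDN 2521996).
2521996 ≡ 1 (mod 7); counting from Monday = 0 gives Tuesday.

Tuesday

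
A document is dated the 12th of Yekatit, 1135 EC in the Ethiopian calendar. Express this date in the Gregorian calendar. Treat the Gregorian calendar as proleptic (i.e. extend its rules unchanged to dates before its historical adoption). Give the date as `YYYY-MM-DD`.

Julian Day Number of the source date = 2138575.
Converting JDN 2138575 to the Gregorian calendar gives 13 February 1143 CE.

1143-02-13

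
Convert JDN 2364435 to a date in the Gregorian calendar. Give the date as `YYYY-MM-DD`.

1761-07-02

JDN 2451545 is 1 Jan 2000; 2364435 is −87110 days from there.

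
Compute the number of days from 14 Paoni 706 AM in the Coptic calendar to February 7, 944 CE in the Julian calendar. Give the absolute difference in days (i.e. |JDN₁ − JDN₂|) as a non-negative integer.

JDN of the first date = 2082814.
JDN of the second date = 2065891.
|2065891 − 2082814| = 16923.

16923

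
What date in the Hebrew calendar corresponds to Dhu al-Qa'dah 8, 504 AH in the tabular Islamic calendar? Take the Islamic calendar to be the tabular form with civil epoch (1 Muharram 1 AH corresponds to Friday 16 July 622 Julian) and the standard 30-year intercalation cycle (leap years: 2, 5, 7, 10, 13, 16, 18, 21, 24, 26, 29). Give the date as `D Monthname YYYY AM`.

9 Sivan 4871 AM

Julian Day Number of the source date = 2126988.
Converting JDN 2126988 to the Hebrew calendar gives 9 Sivan 4871 AM.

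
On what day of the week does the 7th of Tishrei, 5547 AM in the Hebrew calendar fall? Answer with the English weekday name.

This is JDN 2373655 (29 September 1786 Gregorian).
2373655 ≡ 4 (mod 7); counting from Monday = 0 gives Friday.

Friday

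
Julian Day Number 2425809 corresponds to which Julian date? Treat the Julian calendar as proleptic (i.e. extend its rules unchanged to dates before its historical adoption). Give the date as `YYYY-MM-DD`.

1929-07-03

The Gregorian equivalent of JDN 2425809 is 16 July 1929.
In the Julian calendar that day is 1929-07-03.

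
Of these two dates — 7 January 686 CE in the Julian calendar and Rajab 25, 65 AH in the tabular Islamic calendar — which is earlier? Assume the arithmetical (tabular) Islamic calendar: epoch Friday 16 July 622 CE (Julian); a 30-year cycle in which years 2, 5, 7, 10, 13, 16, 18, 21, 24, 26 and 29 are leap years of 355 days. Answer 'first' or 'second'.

second

The two dates have Julian Day Numbers 1971626 and 1971320 respectively.
Since 1971320 < 1971626, the second date comes first.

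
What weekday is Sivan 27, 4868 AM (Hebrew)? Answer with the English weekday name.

This is JDN 2125914 (15 June 1108 Gregorian).
JDN 2125914 mod 7 = 0, and JDN 0 was a Monday, so this is a Monday.

Monday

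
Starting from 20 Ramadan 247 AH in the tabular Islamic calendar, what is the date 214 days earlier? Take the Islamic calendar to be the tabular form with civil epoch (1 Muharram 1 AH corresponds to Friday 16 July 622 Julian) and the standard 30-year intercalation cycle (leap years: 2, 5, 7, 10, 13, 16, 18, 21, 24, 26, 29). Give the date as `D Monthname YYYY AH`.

12 Safar 247 AH

The starting date is JDN 2035869; 2035869 − 214 = 2035655.
JDN 2035655 corresponds to 12 Safar 247 AH.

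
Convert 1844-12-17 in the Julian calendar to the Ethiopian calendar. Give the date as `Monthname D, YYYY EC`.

Both dates share Julian Day Number 2394930; in the Ethiopian calendar that is 21 Tahsas 1837 EC.

Tahsas 21, 1837 EC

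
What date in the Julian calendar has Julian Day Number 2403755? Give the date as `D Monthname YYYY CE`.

The Gregorian equivalent of JDN 2403755 is 26 February 1869.
In the Julian calendar that day is 14 February 1869 CE.

14 February 1869 CE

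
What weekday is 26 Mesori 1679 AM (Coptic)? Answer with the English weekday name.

This is JDN 2438274 (1 September 1963 Gregorian).
2438274 ≡ 6 (mod 7); counting from Monday = 0 gives Sunday.

Sunday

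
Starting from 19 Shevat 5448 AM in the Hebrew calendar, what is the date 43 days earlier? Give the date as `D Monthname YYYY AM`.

The starting date is JDN 2337610; 2337610 − 43 = 2337567.
JDN 2337567 corresponds to 5 Tevet 5448 AM.

5 Tevet 5448 AM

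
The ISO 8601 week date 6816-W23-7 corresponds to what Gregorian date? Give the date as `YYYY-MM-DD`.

6816-06-12

ISO week 1 of 6816 is the week containing the first Thursday of 6816.
Week 23, day 7 (Sunday) lands on 6816-06-12.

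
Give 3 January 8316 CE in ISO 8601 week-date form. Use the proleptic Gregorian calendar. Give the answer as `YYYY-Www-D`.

The weekday is Monday (ISO weekday 1).
That Monday belongs to ISO week 1 of ISO year 8316.

8316-W01-1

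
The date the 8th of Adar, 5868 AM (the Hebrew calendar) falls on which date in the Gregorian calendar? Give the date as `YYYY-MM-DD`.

2108-02-20

Both dates share Julian Day Number 2491041; in the Gregorian calendar that is 20 February 2108 CE.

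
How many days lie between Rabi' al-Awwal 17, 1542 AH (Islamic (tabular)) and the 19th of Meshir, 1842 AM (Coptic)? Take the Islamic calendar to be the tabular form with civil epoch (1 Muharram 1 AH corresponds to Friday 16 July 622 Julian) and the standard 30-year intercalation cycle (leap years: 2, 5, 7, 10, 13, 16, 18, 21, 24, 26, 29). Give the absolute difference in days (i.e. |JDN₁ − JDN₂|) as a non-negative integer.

3029

JDN of the first date = 2494594.
JDN of the second date = 2497623.
|2497623 − 2494594| = 3029.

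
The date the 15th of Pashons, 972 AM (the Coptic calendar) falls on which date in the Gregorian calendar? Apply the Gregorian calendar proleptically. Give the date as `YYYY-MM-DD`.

Julian Day Number of the source date = 2179942.
Converting JDN 2179942 to the Gregorian calendar gives 17 May 1256 CE.

1256-05-17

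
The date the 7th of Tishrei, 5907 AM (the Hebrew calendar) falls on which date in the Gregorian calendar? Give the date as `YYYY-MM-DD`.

2146-09-12

Julian Day Number of the source date = 2505125.
Converting JDN 2505125 to the Gregorian calendar gives 12 September 2146 CE.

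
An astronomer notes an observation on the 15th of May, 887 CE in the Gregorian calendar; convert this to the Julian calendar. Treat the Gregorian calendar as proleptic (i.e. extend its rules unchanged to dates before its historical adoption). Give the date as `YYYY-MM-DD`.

0887-05-11

The Julian–Gregorian offset here is 4 days (Julian trailing).
15 May 887 Gregorian − 4 days → 11 May 887 Julian.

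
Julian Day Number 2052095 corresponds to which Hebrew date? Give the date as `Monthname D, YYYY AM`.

JDN 2052095 is 6 May 906 in the proleptic Gregorian calendar.
In the Hebrew calendar that day is Iyar 4, 4666 AM.

Iyar 4, 4666 AM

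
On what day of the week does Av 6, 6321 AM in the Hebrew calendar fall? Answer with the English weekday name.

This is JDN 2656647 (20 July 2561 Gregorian).
2656647 ≡ 0 (mod 7); counting from Monday = 0 gives Monday.

Monday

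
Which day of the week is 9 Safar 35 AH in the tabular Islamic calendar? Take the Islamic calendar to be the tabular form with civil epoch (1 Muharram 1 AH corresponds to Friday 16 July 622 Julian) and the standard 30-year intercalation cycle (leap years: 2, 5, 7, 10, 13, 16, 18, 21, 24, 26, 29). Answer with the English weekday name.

Tuesday

This is JDN 1960526 (21 August 655 Gregorian).
Since JDN mod 7 = 1 (0 = Monday), the day is Tuesday.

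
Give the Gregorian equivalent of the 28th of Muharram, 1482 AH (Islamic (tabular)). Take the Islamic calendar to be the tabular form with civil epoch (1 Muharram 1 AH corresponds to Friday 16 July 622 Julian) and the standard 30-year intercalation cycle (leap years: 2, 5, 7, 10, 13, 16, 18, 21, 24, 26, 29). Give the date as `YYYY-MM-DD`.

Both dates share Julian Day Number 2473284; in the Gregorian calendar that is 9 July 2059 CE.

2059-07-09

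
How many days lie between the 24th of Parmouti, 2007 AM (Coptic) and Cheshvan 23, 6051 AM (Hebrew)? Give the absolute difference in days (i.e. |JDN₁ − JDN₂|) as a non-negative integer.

158

First date → JDN 2557954; second date → JDN 2557796.
The interval is |2557954 − 2557796| = 158 days.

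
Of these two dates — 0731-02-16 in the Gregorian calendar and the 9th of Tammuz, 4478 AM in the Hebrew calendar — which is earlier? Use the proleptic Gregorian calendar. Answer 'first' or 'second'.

The two dates have Julian Day Numbers 1988098 and 1983471 respectively.
Since 1983471 < 1988098, the second date comes first.

second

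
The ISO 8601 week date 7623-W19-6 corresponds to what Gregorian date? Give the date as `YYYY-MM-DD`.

ISO week 1 of 7623 is the week containing the first Thursday of 7623.
Week 19, day 6 (Saturday) lands on 7623-05-13.

7623-05-13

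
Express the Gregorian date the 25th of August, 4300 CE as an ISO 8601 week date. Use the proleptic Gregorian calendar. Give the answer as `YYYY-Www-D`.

4300-W34-6

The weekday is Saturday (ISO weekday 6).
That Saturday belongs to ISO week 34 of ISO year 4300.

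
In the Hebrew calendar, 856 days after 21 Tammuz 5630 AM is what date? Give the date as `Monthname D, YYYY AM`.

Cheshvan 21, 5633 AM

JDN of 21 Tammuz 5630 AM = 2404264.
2404264 + 856 = 2405120.
JDN 2405120 in the Hebrew calendar is Cheshvan 21, 5633 AM.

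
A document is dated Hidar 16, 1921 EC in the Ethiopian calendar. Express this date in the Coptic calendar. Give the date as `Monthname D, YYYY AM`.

Hathor 16, 1645 AM

Julian Day Number of the source date = 2425576.
Converting JDN 2425576 to the Coptic calendar gives 16 Hathor 1645 AM.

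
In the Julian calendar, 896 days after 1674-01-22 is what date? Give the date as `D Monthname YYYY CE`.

6 July 1676 CE

Counting 896 days forward from JDN 2332508 reaches JDN 2333404, which is 6 July 1676 CE.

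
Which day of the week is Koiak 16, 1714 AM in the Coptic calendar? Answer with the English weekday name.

In the Gregorian calendar this is 25 December 1997 (JDN 2450808).
2450808 ≡ 3 (mod 7); counting from Monday = 0 gives Thursday.

Thursday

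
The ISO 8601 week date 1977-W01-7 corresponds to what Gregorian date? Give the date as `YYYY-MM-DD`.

ISO week 1 of 1977 is the week containing the first Thursday of 1977.
Week 1, day 7 (Sunday) lands on 1977-01-09.

1977-01-09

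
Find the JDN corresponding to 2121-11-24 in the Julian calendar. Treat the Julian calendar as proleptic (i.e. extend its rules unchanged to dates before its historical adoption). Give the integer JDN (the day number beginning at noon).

2496081

Equivalently 8 December 2121 (Gregorian).
JDN 2400001 is 17 November 1858 CE (Gregorian), MJD 0; the target day is +96080 days from there, so JDN = 2496081.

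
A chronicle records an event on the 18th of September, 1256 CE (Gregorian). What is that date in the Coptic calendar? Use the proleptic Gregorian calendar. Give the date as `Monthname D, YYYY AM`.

Both dates share Julian Day Number 2180066; in the Coptic calendar that is 14 Thout 973 AM.

Thout 14, 973 AM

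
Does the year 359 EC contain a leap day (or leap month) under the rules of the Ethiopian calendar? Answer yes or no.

yes

359 mod 4 = 3; in the Ethiopian calendar a year is leap when year mod 4 = 3, so it is a leap year.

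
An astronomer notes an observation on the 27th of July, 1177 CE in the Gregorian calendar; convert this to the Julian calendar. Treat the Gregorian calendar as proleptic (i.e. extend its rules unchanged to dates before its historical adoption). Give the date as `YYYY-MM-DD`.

1177-07-20

For dates in this range the Gregorian date is 7 days ahead of the Julian.
27 July 1177 Gregorian − 7 days → 20 July 1177 Julian.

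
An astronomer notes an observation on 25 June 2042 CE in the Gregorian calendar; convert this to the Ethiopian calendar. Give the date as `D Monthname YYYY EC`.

18 Sene 2034 EC

Julian Day Number of the source date = 2467061.
Converting JDN 2467061 to the Ethiopian calendar gives 18 Sene 2034 EC.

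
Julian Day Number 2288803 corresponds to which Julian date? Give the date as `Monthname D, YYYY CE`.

JDN 2288803 is 6 June 1554 in the proleptic Gregorian calendar.
In the Julian calendar that day is May 27, 1554 CE.

May 27, 1554 CE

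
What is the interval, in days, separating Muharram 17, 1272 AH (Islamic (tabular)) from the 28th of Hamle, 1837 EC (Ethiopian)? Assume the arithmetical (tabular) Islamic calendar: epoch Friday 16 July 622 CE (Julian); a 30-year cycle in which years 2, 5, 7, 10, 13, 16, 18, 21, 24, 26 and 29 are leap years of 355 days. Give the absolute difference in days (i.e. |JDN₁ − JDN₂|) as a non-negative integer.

JDN of the first date = 2398856.
JDN of the second date = 2395147.
|2395147 − 2398856| = 3709.

3709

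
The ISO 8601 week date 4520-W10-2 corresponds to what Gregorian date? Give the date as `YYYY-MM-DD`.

ISO week 1 of 4520 is the week containing the first Thursday of 4520.
Week 10, day 2 (Tuesday) lands on 4520-03-05.

4520-03-05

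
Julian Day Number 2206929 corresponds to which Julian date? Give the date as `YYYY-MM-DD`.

1330-03-30

JDN 2206929 is 7 April 1330 in the proleptic Gregorian calendar.
In the Julian calendar that day is 1330-03-30.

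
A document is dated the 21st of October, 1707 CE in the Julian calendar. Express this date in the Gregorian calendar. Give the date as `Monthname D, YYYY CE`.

November 1, 1707 CE

The Julian–Gregorian offset here is 11 days (Julian trailing).
21 October 1707 Julian + 11 days → 1 November 1707 Gregorian.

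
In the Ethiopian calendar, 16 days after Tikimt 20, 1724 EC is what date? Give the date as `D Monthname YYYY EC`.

6 Hidar 1724 EC

Counting 16 days forward from JDN 2353596 reaches JDN 2353612, which is 6 Hidar 1724 EC.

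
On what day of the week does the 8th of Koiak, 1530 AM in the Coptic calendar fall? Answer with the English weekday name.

This is JDN 2383594 (16 December 1813 Gregorian).
JDN 2383594 mod 7 = 3, and JDN 0 was a Monday, so this is a Thursday.

Thursday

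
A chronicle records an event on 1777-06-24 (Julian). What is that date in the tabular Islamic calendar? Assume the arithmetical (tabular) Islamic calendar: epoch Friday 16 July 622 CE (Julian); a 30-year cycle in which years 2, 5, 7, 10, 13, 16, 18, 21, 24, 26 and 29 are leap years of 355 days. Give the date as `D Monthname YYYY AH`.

29 Jumada al-Awwal 1191 AH

Julian Day Number of the source date = 2370282.
Converting JDN 2370282 to the tabular Islamic calendar gives 29 Jumada al-Awwal 1191 AH.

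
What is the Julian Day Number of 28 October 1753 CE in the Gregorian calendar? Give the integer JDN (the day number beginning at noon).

2361631

JDN 2299161 is 15 October 1582 CE (Gregorian); the target day is +62470 days from there, so JDN = 2361631.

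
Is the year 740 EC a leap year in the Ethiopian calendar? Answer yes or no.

no

740 mod 4 = 0; in the Ethiopian calendar a year is leap when year mod 4 = 3, so it is a common year.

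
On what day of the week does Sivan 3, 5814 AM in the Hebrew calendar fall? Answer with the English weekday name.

Equivalently 9 June 2054 Gregorian, JDN 2471428.
2471428 ≡ 1 (mod 7); counting from Monday = 0 gives Tuesday.

Tuesday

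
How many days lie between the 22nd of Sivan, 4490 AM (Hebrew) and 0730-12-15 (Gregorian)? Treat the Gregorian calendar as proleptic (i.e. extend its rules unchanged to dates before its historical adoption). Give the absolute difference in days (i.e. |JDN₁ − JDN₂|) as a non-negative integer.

JDN of the first date = 1987854.
JDN of the second date = 1988035.
|1988035 − 1987854| = 181.

181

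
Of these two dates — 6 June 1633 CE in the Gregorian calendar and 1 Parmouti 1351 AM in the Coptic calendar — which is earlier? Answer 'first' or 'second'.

Converting both to JDN: 2317658 vs 2318327; the smaller is the first.

first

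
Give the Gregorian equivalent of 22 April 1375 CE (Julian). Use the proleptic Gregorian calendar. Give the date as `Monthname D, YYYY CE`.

April 30, 1375 CE

The Julian–Gregorian offset here is 8 days (Julian trailing).
22 April 1375 Julian + 8 days → 30 April 1375 Gregorian.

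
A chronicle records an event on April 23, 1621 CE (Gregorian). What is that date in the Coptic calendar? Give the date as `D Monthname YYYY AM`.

18 Parmouti 1337 AM

Julian Day Number of the source date = 2313231.
Converting JDN 2313231 to the Coptic calendar gives 18 Parmouti 1337 AM.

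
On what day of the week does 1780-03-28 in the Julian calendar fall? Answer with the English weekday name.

Saturday

This is JDN 2371290 (8 April 1780 Gregorian).
JDN 2371290 mod 7 = 5, and JDN 0 was a Monday, so this is a Saturday.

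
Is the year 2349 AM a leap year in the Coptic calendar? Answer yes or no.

no

2349 mod 4 = 1; in the Coptic calendar a year is leap when year mod 4 = 3, so it is a common year.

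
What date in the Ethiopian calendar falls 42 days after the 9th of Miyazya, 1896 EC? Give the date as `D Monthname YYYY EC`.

The starting date is JDN 2416588; 2416588 + 42 = 2416630.
JDN 2416630 corresponds to 21 Ginbot 1896 EC.

21 Ginbot 1896 EC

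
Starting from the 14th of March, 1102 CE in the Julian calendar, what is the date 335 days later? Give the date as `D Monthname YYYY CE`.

12 February 1103 CE

Counting 335 days forward from JDN 2123636 reaches JDN 2123971, which is 12 February 1103 CE.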